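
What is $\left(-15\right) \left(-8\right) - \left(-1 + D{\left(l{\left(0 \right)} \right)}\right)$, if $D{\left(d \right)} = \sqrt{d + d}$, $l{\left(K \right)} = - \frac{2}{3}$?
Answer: $121 - \frac{2 i \sqrt{3}}{3} \approx 121.0 - 1.1547 i$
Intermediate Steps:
$l{\left(K \right)} = - \frac{2}{3}$ ($l{\left(K \right)} = \left(-2\right) \frac{1}{3} = - \frac{2}{3}$)
$D{\left(d \right)} = \sqrt{2} \sqrt{d}$ ($D{\left(d \right)} = \sqrt{2 d} = \sqrt{2} \sqrt{d}$)
$\left(-15\right) \left(-8\right) - \left(-1 + D{\left(l{\left(0 \right)} \right)}\right) = \left(-15\right) \left(-8\right) + \left(1 - \sqrt{2} \sqrt{- \frac{2}{3}}\right) = 120 + \left(1 - \sqrt{2} \frac{i \sqrt{6}}{3}\right) = 120 + \left(1 - \frac{2 i \sqrt{3}}{3}\right) = 121 - \frac{2 i \sqrt{3}}{3}$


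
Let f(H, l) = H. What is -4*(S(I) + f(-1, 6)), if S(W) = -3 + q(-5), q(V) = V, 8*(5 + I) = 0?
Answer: 36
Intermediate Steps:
I = -5 (I = -5 + (1/8)*0 = -5 + 0 = -5)
S(W) = -8 (S(W) = -3 - 5 = -8)
-4*(S(I) + f(-1, 6)) = -4*(-8 - 1) = -4*(-9) = 36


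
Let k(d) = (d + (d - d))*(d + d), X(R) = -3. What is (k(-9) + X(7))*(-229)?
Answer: -36411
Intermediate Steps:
k(d) = 2*d² (k(d) = (d + 0)*(2*d) = d*(2*d) = 2*d²)
(k(-9) + X(7))*(-229) = (2*(-9)² - 3)*(-229) = (2*81 - 3)*(-229) = (162 - 3)*(-229) = 159*(-229) = -36411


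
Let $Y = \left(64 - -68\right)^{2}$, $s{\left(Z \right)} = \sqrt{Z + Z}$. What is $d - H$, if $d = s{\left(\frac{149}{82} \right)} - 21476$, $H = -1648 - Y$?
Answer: $-2404 + \frac{\sqrt{6109}}{41} \approx -2402.1$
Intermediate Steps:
$s{\left(Z \right)} = \sqrt{2} \sqrt{Z}$ ($s{\left(Z \right)} = \sqrt{2 Z} = \sqrt{2} \sqrt{Z}$)
$Y = 17424$ ($Y = \left(64 + 68\right)^{2} = 132^{2} = 17424$)
$H = -19072$ ($H = -1648 - 17424 = -19072$)
$d = -21476 + \frac{\sqrt{6109}}{41}$ ($d = \sqrt{2} \sqrt{\frac{149}{82}} - 21476 = \sqrt{2} \frac{\sqrt{12218}}{82} - 21476 = \frac{\sqrt{6109}}{41} - 21476 = -21476 + \frac{\sqrt{6109}}{41} \approx -21474.0$)
$d - H = \left(-21476 + \frac{\sqrt{6109}}{41}\right) - -19072 = \left(-21476 + \frac{\sqrt{6109}}{41}\right) + 19072 = -2404 + \frac{\sqrt{6109}}{41}$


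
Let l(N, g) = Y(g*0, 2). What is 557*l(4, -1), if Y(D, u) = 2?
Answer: 1114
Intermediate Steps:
l(N, g) = 2
557*l(4, -1) = 557*2 = 1114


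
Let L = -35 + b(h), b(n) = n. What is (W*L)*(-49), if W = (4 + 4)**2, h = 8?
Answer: 84672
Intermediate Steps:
W = 64 (W = 8**2 = 64)
L = -27 (L = -35 + 8 = -27)
(W*L)*(-49) = (64*(-27))*(-49) = -1728*(-49) = 84672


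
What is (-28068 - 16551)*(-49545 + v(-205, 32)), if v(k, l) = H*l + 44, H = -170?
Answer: 2451412479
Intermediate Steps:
v(k, l) = 44 - 170*l (v(k, l) = -170*l + 44 = 44 - 170*l)
(-28068 - 16551)*(-49545 + v(-205, 32)) = (-28068 - 16551)*(-49545 + (44 - 170*32)) = -44619*(-49545 + (44 - 5440)) = -44619*(-49545 - 5396) = -44619*(-54941) = 2451412479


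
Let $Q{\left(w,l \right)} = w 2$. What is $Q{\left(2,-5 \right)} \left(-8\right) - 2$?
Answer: $-34$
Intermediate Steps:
$Q{\left(w,l \right)} = 2 w$
$Q{\left(2,-5 \right)} \left(-8\right) - 2 = 2 \cdot 2 \left(-8\right) - 2 = 4 \left(-8\right) - 2 = -32 - 2 = -34$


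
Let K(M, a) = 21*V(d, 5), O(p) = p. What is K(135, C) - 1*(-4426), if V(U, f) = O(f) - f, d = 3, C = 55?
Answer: 4426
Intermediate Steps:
V(U, f) = 0 (V(U, f) = f - f = 0)
K(M, a) = 0 (K(M, a) = 21*0 = 0)
K(135, C) - 1*(-4426) = 0 - 1*(-4426) = 0 + 4426 = 4426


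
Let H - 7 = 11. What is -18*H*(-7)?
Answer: 2268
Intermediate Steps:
H = 18 (H = 7 + 11 = 18)
-18*H*(-7) = -18*18*(-7) = -324*(-7) = 2268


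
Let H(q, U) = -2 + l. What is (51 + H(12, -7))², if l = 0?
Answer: 2401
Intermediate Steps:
H(q, U) = -2 (H(q, U) = -2 + 0 = -2)
(51 + H(12, -7))² = (51 - 2)² = 49² = 2401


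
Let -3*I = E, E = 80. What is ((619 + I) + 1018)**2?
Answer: 23338561/9 ≈ 2.5932e+6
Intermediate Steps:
I = -80/3 (I = -1/3*80 = -80/3 ≈ -26.667)
((619 + I) + 1018)**2 = ((619 - 80/3) + 1018)**2 = (1777/3 + 1018)**2 = (4831/3)**2 = 23338561/9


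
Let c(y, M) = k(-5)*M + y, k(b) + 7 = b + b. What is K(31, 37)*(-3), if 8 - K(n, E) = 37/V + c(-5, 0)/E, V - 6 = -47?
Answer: -41130/1517 ≈ -27.113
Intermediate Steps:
k(b) = -7 + 2*b (k(b) = -7 + (b + b) = -7 + 2*b)
V = -41 (V = 6 - 47 = -41)
c(y, M) = y - 17*M (c(y, M) = (-7 + 2*(-5))*M + y = (-7 - 10)*M + y = -17*M + y = y - 17*M)
K(n, E) = 365/41 + 5/E (K(n, E) = 8 - (37/(-41) + (-5 - 17*0)/E) = 8 - (37*(-1/41) + (-5 + 0)/E) = 8 - (-37/41 - 5/E) = 8 + (37/41 + 5/E) = 365/41 + 5/E)
K(31, 37)*(-3) = (365/41 + 5/37)*(-3) = (13710/1517)*(-3) = -41130/1517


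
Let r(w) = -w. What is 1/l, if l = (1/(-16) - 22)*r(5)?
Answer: 16/1765 ≈ 0.0090652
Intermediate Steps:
l = 1765/16 (l = (1/(-16) - 22)*(-1*5) = (-1/16 - 22)*(-5) = -353/16*(-5) = 1765/16 ≈ 110.31)
1/l = 1/(1765/16) = 16/1765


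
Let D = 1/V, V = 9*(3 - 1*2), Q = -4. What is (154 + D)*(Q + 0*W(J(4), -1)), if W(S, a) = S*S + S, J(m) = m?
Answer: -5548/9 ≈ -616.44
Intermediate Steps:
W(S, a) = S + S² (W(S, a) = S² + S = S + S²)
V = 9 (V = 9*(3 - 2) = 9*1 = 9)
D = ⅑ (D = 1/9 = ⅑ ≈ 0.11111)
(154 + D)*(Q + 0*W(J(4), -1)) = (154 + ⅑)*(-4 + 0*(4*(1 + 4))) = 1387*(-4 + 0*(4*5))/9 = 1387*(-4 + 0*20)/9 = 1387*(-4 + 0)/9 = (1387/9)*(-4) = -5548/9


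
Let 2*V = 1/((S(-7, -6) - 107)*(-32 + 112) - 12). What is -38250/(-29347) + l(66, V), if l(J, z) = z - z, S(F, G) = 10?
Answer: 38250/29347 ≈ 1.3034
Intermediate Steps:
V = -1/15544 (V = 1/(2*((10 - 107)*(-32 + 112) - 12)) = 1/(2*(-97*80 - 12)) = 1/(2*(-7760 - 12)) = (½)/(-7772) = (½)*(-1/7772) = -1/15544 ≈ -6.4334e-5)
l(J, z) = 0
-38250/(-29347) + l(66, V) = -38250/(-29347) + 0 = -38250*(-1/29347) + 0 = 38250/29347 + 0 = 38250/29347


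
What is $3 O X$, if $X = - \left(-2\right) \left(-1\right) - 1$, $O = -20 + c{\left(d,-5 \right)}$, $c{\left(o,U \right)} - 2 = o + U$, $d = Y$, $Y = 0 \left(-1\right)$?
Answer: $207$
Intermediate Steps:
$Y = 0$
$d = 0$
$c{\left(o,U \right)} = 2 + U + o$ ($c{\left(o,U \right)} = 2 + \left(o + U\right) = 2 + \left(U + o\right) = 2 + U + o$)
$O = -23$ ($O = -20 + \left(2 - 5 + 0\right) = -20 - 3 = -23$)
$X = -3$ ($X = \left(-1\right) 2 - 1 = -2 - 1 = -3$)
$3 O X = 3 \left(-23\right) \left(-3\right) = \left(-69\right) \left(-3\right) = 207$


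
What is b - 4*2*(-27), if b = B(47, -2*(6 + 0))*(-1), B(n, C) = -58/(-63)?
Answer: 13550/63 ≈ 215.08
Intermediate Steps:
B(n, C) = 58/63 (B(n, C) = -58*(-1/63) = 58/63)
b = -58/63 (b = (58/63)*(-1) = -58/63 ≈ -0.92064)
b - 4*2*(-27) = -58/63 - 4*2*(-27) = -58/63 - 8*(-27) = -58/63 + 216 = 13550/63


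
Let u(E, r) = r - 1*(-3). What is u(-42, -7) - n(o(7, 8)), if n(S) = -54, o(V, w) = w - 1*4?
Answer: 50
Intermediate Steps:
o(V, w) = -4 + w (o(V, w) = w - 4 = -4 + w)
u(E, r) = 3 + r (u(E, r) = r + 3 = 3 + r)
u(-42, -7) - n(o(7, 8)) = (3 - 7) - 1*(-54) = -4 + 54 = 50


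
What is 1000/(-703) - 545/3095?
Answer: -695627/435157 ≈ -1.5986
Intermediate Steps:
1000/(-703) - 545/3095 = 1000*(-1/703) - 545*1/3095 = -1000/703 - 109/619 = -695627/435157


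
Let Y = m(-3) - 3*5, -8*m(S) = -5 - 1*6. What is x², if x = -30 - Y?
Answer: 17161/64 ≈ 268.14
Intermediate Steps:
m(S) = 11/8 (m(S) = -(-5 - 1*6)/8 = -(-5 - 6)/8 = -⅛*(-11) = 11/8)
Y = -109/8 (Y = 11/8 - 3*5 = 11/8 - 15 = -109/8 ≈ -13.625)
x = -131/8 (x = -30 - 1*(-109/8) = -30 + 109/8 = -131/8 ≈ -16.375)
x² = (-131/8)² = 17161/64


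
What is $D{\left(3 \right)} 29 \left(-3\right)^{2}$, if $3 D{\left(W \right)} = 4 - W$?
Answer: $87$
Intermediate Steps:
$D{\left(W \right)} = \frac{4}{3} - \frac{W}{3}$ ($D{\left(W \right)} = \frac{4 - W}{3} = \frac{4}{3} - \frac{W}{3}$)
$D{\left(3 \right)} 29 \left(-3\right)^{2} = \left(\frac{4}{3} - 1\right) 29 \left(-3\right)^{2} = \left(\frac{4}{3} - 1\right) 29 \cdot 9 = \frac{1}{3} \cdot 29 \cdot 9 = \frac{29}{3} \cdot 9 = 87$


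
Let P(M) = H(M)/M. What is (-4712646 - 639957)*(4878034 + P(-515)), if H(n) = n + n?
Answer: -26110190127708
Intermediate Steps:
H(n) = 2*n
P(M) = 2 (P(M) = (2*M)/M = 2)
(-4712646 - 639957)*(4878034 + P(-515)) = (-4712646 - 639957)*(4878034 + 2) = -5352603*4878036 = -26110190127708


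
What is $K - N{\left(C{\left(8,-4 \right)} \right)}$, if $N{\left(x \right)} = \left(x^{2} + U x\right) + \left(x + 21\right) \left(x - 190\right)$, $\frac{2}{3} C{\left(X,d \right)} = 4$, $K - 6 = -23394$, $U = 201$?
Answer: $-19662$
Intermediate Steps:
$K = -23388$ ($K = 6 - 23394 = -23388$)
$C{\left(X,d \right)} = 6$ ($C{\left(X,d \right)} = \frac{3}{2} \cdot 4 = 6$)
$N{\left(x \right)} = x^{2} + 201 x + \left(-190 + x\right) \left(21 + x\right)$ ($N{\left(x \right)} = \left(x^{2} + 201 x\right) + \left(x + 21\right) \left(x - 190\right) = \left(x^{2} + 201 x\right) + \left(21 + x\right) \left(-190 + x\right) = \left(x^{2} + 201 x\right) + \left(-190 + x\right) \left(21 + x\right) = x^{2} + 201 x + \left(-190 + x\right) \left(21 + x\right)$)
$K - N{\left(C{\left(8,-4 \right)} \right)} = -23388 - \left(-3990 + 2 \cdot 6^{2} + 32 \cdot 6\right) = -23388 - \left(-3990 + 2 \cdot 36 + 192\right) = -23388 - \left(-3990 + 72 + 192\right) = -23388 - -3726 = -23388 + 3726 = -19662$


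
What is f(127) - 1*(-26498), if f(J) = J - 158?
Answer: 26467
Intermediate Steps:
f(J) = -158 + J
f(127) - 1*(-26498) = (-158 + 127) - 1*(-26498) = -31 + 26498 = 26467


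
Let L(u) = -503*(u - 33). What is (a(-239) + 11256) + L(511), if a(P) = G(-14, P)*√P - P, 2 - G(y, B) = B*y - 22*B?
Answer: -228939 - 8602*I*√239 ≈ -2.2894e+5 - 1.3298e+5*I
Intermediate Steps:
G(y, B) = 2 + 22*B - B*y (G(y, B) = 2 - (B*y - 22*B) = 2 - (-22*B + B*y) = 2 + (22*B - B*y) = 2 + 22*B - B*y)
L(u) = 16599 - 503*u (L(u) = -503*(-33 + u) = 16599 - 503*u)
a(P) = -P + √P*(2 + 36*P) (a(P) = (2 + 22*P - 1*P*(-14))*√P - P = (2 + 22*P + 14*P)*√P - P = (2 + 36*P)*√P - P = √P*(2 + 36*P) - P = -P + √P*(2 + 36*P))
(a(-239) + 11256) + L(511) = ((-1*(-239) + √(-239)*(2 + 36*(-239))) + 11256) + (16599 - 503*511) = ((239 + (I*√239)*(2 - 8604)) + 11256) + (16599 - 257033) = ((239 + (I*√239)*(-8602)) + 11256) - 240434 = ((239 - 8602*I*√239) + 11256) - 240434 = (11495 - 8602*I*√239) - 240434 = -228939 - 8602*I*√239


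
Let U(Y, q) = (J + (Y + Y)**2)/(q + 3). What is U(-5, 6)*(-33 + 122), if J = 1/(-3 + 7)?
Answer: 35689/36 ≈ 991.36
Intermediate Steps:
J = 1/4 ≈ 0.25000
U(Y, q) = (1/4 + 4*Y**2)/(3 + q) (U(Y, q) = (1/4 + (Y + Y)**2)/(q + 3) = (1/4 + (2*Y)**2)/(3 + q) = (1/4 + 4*Y**2)/(3 + q))
U(-5, 6)*(-33 + 122) = ((1 + 16*(-5)**2)/(4*(3 + 6)))*(-33 + 122) = ((1/4)*(1 + 16*25)/9)*89 = ((1/4)*(1/9)*(1 + 400))*89 = ((1/4)*(1/9)*401)*89 = (401/36)*89 = 35689/36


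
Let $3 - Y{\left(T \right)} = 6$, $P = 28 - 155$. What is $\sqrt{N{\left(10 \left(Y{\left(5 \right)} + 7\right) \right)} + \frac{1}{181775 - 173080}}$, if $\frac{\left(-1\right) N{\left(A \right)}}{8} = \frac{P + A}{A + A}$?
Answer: $\frac{\sqrt{105240802}}{3478} \approx 2.9496$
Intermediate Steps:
$P = -127$
$Y{\left(T \right)} = -3$ ($Y{\left(T \right)} = 3 - 6 = -3$)
$N{\left(A \right)} = - \frac{4 \left(-127 + A\right)}{A}$ ($N{\left(A \right)} = - 8 \frac{-127 + A}{A + A} = - 8 \frac{-127 + A}{2 A} = - \frac{4 \left(-127 + A\right)}{A}$)
$\sqrt{N{\left(10 \left(Y{\left(5 \right)} + 7\right) \right)} + \frac{1}{181775 - 173080}} = \sqrt{\left(-4 + \frac{508}{10 \left(-3 + 7\right)}\right) + \frac{1}{181775 - 173080}} = \sqrt{\left(-4 + \frac{508}{10 \cdot 4}\right) + \frac{1}{8695}} = \sqrt{\left(-4 + \frac{508}{40}\right) + \frac{1}{8695}} = \sqrt{\left(-4 + 508 \cdot \frac{1}{40}\right) + \frac{1}{8695}} = \sqrt{\left(-4 + \frac{127}{10}\right) + \frac{1}{8695}} = \sqrt{\frac{87}{10} + \frac{1}{8695}} = \sqrt{\frac{30259}{3478}} = \frac{\sqrt{105240802}}{3478}$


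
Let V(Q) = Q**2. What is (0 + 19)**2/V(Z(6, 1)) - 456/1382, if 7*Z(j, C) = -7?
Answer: 249223/691 ≈ 360.67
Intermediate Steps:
Z(j, C) = -1 (Z(j, C) = (1/7)*(-7) = -1)
(0 + 19)**2/V(Z(6, 1)) - 456/1382 = (0 + 19)**2/((-1)**2) - 456/1382 = 19**2/1 - 456*1/1382 = 361*1 - 228/691 = 361 - 228/691 = 249223/691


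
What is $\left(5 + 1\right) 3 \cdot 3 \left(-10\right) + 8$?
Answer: $-532$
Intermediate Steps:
$\left(5 + 1\right) 3 \cdot 3 \left(-10\right) + 8 = 6 \cdot 3 \cdot 3 \left(-10\right) + 8 = 18 \cdot 3 \left(-10\right) + 8 = 54 \left(-10\right) + 8 = -540 + 8 = -532$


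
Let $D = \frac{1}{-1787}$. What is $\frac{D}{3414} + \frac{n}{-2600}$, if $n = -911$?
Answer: $\frac{2778921299}{7931063400} \approx 0.35038$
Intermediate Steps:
$D = - \frac{1}{1787} \approx -0.0005596$
$\frac{D}{3414} + \frac{n}{-2600} = - \frac{1}{1787 \cdot 3414} - \frac{911}{-2600} = \left(- \frac{1}{1787}\right) \frac{1}{3414} - - \frac{911}{2600} = - \frac{1}{6100818} + \frac{911}{2600} = \frac{2778921299}{7931063400}$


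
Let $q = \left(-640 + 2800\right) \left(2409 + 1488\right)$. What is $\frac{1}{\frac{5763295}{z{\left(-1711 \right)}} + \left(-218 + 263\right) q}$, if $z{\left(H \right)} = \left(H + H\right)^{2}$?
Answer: $\frac{11710084}{4435643987988895} \approx 2.64 \cdot 10^{-9}$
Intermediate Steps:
$q = 8417520$ ($q = 2160 \cdot 3897 = 8417520$)
$z{\left(H \right)} = 4 H^{2}$ ($z{\left(H \right)} = \left(2 H\right)^{2} = 4 H^{2}$)
$\frac{1}{\frac{5763295}{z{\left(-1711 \right)}} + \left(-218 + 263\right) q} = \frac{1}{\frac{5763295}{4 \left(-1711\right)^{2}} + \left(-218 + 263\right) 8417520} = \frac{1}{\frac{5763295}{4 \cdot 2927521} + 45 \cdot 8417520} = \frac{1}{\frac{5763295}{11710084} + 378788400} = \frac{1}{\frac{4435643987988895}{11710084}} = \frac{11710084}{4435643987988895}$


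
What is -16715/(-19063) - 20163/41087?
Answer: 302401936/783241481 ≈ 0.38609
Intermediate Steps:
-16715/(-19063) - 20163/41087 = -16715*(-1/19063) - 20163*1/41087 = 16715/19063 - 20163/41087 = 302401936/783241481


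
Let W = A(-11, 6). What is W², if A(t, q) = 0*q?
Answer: 0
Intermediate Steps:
A(t, q) = 0
W = 0
W² = 0² = 0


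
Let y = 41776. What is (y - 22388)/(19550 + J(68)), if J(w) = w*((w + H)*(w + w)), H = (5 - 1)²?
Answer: 9694/398191 ≈ 0.024345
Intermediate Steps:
H = 16 (H = 4² = 16)
J(w) = 2*w²*(16 + w) (J(w) = w*((w + 16)*(w + w)) = w*((16 + w)*(2*w)) = w*(2*w*(16 + w)) = 2*w²*(16 + w))
(y - 22388)/(19550 + J(68)) = (41776 - 22388)/(19550 + 2*68²*(16 + 68)) = 19388/(19550 + 2*4624*84) = 19388/(19550 + 776832) = 19388/796382 = 19388*(1/796382) = 9694/398191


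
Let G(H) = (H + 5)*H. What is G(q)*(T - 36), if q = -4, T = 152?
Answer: -464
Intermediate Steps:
G(H) = H*(5 + H) (G(H) = (5 + H)*H = H*(5 + H))
G(q)*(T - 36) = (-4*(5 - 4))*(152 - 36) = -4*1*116 = -4*116 = -464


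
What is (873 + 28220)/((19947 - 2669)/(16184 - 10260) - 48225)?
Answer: -86173466/142833811 ≈ -0.60331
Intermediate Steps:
(873 + 28220)/((19947 - 2669)/(16184 - 10260) - 48225) = 29093/(17278/5924 - 48225) = 29093/(17278*(1/5924) - 48225) = 29093/(8639/2962 - 48225) = 29093/(-142833811/2962) = 29093*(-2962/142833811) = -86173466/142833811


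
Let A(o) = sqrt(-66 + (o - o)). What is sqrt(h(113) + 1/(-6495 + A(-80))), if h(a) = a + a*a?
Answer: sqrt((83668589 - 12882*I*sqrt(66))/(6495 - I*sqrt(66))) ≈ 113.5 - 0.e-9*I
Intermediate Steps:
h(a) = a + a**2
A(o) = I*sqrt(66) (A(o) = sqrt(-66 + 0) = sqrt(-66) = I*sqrt(66))
sqrt(h(113) + 1/(-6495 + A(-80))) = sqrt(113*(1 + 113) + 1/(-6495 + I*sqrt(66))) = sqrt(113*114 + 1/(-6495 + I*sqrt(66))) = sqrt(12882 + 1/(-6495 + I*sqrt(66)))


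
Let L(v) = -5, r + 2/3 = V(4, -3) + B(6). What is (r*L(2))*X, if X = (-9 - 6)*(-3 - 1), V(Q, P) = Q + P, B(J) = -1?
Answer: 200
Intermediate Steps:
V(Q, P) = P + Q
r = -⅔ (r = -⅔ + ((-3 + 4) - 1) = -⅔ + (1 - 1) = -⅔ + 0 = -⅔ ≈ -0.66667)
X = 60 (X = -15*(-4) = 60)
(r*L(2))*X = -⅔*(-5)*60 = (10/3)*60 = 200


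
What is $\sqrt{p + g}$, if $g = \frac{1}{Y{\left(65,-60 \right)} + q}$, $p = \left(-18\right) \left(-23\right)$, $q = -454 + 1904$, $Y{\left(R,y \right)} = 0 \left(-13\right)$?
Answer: $\frac{\sqrt{34817458}}{290} \approx 20.347$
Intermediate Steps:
$Y{\left(R,y \right)} = 0$
$q = 1450$
$p = 414$
$g = \frac{1}{1450}$ ($g = \frac{1}{0 + 1450} = \frac{1}{1450} \approx 0.00068966$)
$\sqrt{p + g} = \sqrt{414 + \frac{1}{1450}} = \sqrt{\frac{600301}{1450}} = \frac{\sqrt{34817458}}{290}$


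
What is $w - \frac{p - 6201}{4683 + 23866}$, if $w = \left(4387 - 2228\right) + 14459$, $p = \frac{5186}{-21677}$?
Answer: $\frac{10284294616177}{618856673} \approx 16618.0$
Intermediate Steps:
$p = - \frac{5186}{21677}$ ($p = 5186 \left(- \frac{1}{21677}\right) = - \frac{5186}{21677} \approx -0.23924$)
$w = 16618$ ($w = 2159 + 14459 = 16618$)
$w - \frac{p - 6201}{4683 + 23866} = 16618 - \frac{- \frac{5186}{21677} - 6201}{4683 + 23866} = 16618 - - \frac{134424263}{21677 \cdot 28549} = 16618 - \left(- \frac{134424263}{21677}\right) \frac{1}{28549} = 16618 - - \frac{134424263}{618856673} = 16618 + \frac{134424263}{618856673} = \frac{10284294616177}{618856673}$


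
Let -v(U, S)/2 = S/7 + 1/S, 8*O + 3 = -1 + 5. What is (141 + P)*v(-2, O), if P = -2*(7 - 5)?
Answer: -61513/28 ≈ -2196.9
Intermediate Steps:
O = ⅛ (O = -3/8 + (-1 + 5)/8 = -3/8 + (⅛)*4 = -3/8 + ½ = ⅛ ≈ 0.12500)
v(U, S) = -2/S - 2*S/7 (v(U, S) = -2*(S/7 + 1/S) = -2*(1/S + S/7) = -2/S - 2*S/7)
P = -4 (P = -2*2 = -4)
(141 + P)*v(-2, O) = (141 - 4)*(-2/⅛ - 2/7*⅛) = 137*(-2*8 - 1/28) = 137*(-16 - 1/28) = 137*(-449/28) = -61513/28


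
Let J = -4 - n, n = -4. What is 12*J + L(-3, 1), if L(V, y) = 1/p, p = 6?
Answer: ⅙ ≈ 0.16667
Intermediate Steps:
J = 0 (J = -4 - 1*(-4) = -4 + 4 = 0)
L(V, y) = ⅙ (L(V, y) = 1/6 = ⅙)
12*J + L(-3, 1) = 12*0 + ⅙ = 0 + ⅙ = ⅙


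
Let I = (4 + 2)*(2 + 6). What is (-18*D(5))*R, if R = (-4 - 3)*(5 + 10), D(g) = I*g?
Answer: 453600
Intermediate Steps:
I = 48 (I = 6*8 = 48)
D(g) = 48*g
R = -105 (R = -7*15 = -105)
(-18*D(5))*R = -864*5*(-105) = -18*240*(-105) = -4320*(-105) = 453600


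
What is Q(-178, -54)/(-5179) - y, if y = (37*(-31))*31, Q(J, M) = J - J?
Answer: 35557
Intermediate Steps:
Q(J, M) = 0
y = -35557 (y = -1147*31 = -35557)
Q(-178, -54)/(-5179) - y = 0/(-5179) - 1*(-35557) = 0*(-1/5179) + 35557 = 0 + 35557 = 35557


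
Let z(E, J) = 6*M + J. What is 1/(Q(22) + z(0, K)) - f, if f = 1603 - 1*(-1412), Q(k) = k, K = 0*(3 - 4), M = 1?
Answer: -84419/28 ≈ -3015.0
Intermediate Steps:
K = 0 (K = 0*(-1) = 0)
z(E, J) = 6 + J (z(E, J) = 6*1 + J = 6 + J)
f = 3015 (f = 1603 + 1412 = 3015)
1/(Q(22) + z(0, K)) - f = 1/(22 + (6 + 0)) - 1*3015 = 1/(22 + 6) - 3015 = 1/28 - 3015 = -84419/28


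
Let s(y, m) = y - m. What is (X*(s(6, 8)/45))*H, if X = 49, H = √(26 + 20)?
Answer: -98*√46/45 ≈ -14.770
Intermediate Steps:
H = √46 ≈ 6.7823
(X*(s(6, 8)/45))*H = (49*((6 - 1*8)/45))*√46 = (49*((6 - 8)*(1/45)))*√46 = (49*(-2*1/45))*√46 = (49*(-2/45))*√46 = -98*√46/45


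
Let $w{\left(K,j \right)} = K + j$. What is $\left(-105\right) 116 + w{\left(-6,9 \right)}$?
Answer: $-12177$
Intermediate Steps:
$\left(-105\right) 116 + w{\left(-6,9 \right)} = \left(-105\right) 116 + \left(-6 + 9\right) = -12180 + 3 = -12177$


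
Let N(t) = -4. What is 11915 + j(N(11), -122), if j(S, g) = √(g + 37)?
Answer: 11915 + I*√85 ≈ 11915.0 + 9.2195*I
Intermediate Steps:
j(S, g) = √(37 + g)
11915 + j(N(11), -122) = 11915 + √(37 - 122) = 11915 + √(-85) = 11915 + I*√85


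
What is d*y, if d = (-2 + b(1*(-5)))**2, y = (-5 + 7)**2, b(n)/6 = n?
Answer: 4096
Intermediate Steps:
b(n) = 6*n
y = 4 (y = 2**2 = 4)
d = 1024 (d = (-2 + 6*(1*(-5)))**2 = (-2 + 6*(-5))**2 = (-2 - 30)**2 = (-32)**2 = 1024)
d*y = 1024*4 = 4096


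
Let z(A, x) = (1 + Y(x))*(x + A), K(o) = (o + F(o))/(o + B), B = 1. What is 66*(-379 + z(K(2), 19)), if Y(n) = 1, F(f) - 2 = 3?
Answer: -22198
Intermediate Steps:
F(f) = 5 (F(f) = 2 + 3 = 5)
K(o) = (5 + o)/(1 + o) (K(o) = (o + 5)/(o + 1) = (5 + o)/(1 + o))
z(A, x) = 2*A + 2*x (z(A, x) = (1 + 1)*(x + A) = 2*(A + x) = 2*A + 2*x)
66*(-379 + z(K(2), 19)) = 66*(-379 + (2*((5 + 2)/(1 + 2)) + 2*19)) = 66*(-379 + (2*(7/3) + 38)) = 66*(-379 + (14/3 + 38)) = 66*(-379 + 128/3) = 66*(-1009/3) = -22198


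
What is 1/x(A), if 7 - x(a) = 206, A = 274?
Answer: -1/199 ≈ -0.0050251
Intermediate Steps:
x(a) = -199 (x(a) = 7 - 1*206 = 7 - 206 = -199)
1/x(A) = 1/(-199) = -1/199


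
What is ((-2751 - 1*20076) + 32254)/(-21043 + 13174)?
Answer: -9427/7869 ≈ -1.1980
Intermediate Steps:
((-2751 - 1*20076) + 32254)/(-21043 + 13174) = ((-2751 - 20076) + 32254)/(-7869) = (-22827 + 32254)*(-1/7869) = 9427*(-1/7869) = -9427/7869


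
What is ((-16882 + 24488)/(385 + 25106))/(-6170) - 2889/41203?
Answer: -227346889424/3240193001205 ≈ -0.070165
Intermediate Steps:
((-16882 + 24488)/(385 + 25106))/(-6170) - 2889/41203 = (7606/25491)*(-1/6170) - 2889*1/41203 = (7606*(1/25491))*(-1/6170) - 2889/41203 = (7606/25491)*(-1/6170) - 2889/41203 = -3803/78639735 - 2889/41203 = -227346889424/3240193001205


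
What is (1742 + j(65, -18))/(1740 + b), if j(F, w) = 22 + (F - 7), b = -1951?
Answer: -1822/211 ≈ -8.6351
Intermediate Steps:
j(F, w) = 15 + F (j(F, w) = 22 + (-7 + F) = 15 + F)
(1742 + j(65, -18))/(1740 + b) = (1742 + (15 + 65))/(1740 - 1951) = (1742 + 80)/(-211) = 1822*(-1/211) = -1822/211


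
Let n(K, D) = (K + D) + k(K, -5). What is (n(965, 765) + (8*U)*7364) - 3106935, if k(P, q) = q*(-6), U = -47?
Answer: -5874039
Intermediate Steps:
k(P, q) = -6*q
n(K, D) = 30 + D + K (n(K, D) = (K + D) - 6*(-5) = (D + K) + 30 = 30 + D + K)
(n(965, 765) + (8*U)*7364) - 3106935 = ((30 + 765 + 965) + (8*(-47))*7364) - 3106935 = (1760 - 376*7364) - 3106935 = (1760 - 2768864) - 3106935 = -2767104 - 3106935 = -5874039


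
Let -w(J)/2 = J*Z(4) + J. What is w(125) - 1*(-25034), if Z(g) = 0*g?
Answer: 24784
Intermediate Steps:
Z(g) = 0
w(J) = -2*J (w(J) = -2*(J*0 + J) = -2*(0 + J) = -2*J)
w(125) - 1*(-25034) = -2*125 - 1*(-25034) = -250 + 25034 = 24784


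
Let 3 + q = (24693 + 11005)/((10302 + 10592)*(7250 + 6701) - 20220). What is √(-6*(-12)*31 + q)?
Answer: 2*√11835421088910466166/145735987 ≈ 47.212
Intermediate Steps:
q = -437190112/145735987 (q = -3 + (24693 + 11005)/((10302 + 10592)*(7250 + 6701) - 20220) = -3 + 35698/(20894*13951 - 20220) = -3 + 35698/(291492194 - 20220) = -3 + 35698/291471974 = -3 + 35698*(1/291471974) = -3 + 17849/145735987 = -437190112/145735987 ≈ -2.9999)
√(-6*(-12)*31 + q) = √(-6*(-12)*31 - 437190112/145735987) = √(72*31 - 437190112/145735987) = √(2232 - 437190112/145735987) = √(324845532872/145735987) = 2*√11835421088910466166/145735987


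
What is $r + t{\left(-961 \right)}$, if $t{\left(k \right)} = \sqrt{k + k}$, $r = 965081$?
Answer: $965081 + 31 i \sqrt{2} \approx 9.6508 \cdot 10^{5} + 43.841 i$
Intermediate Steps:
$t{\left(k \right)} = \sqrt{2} \sqrt{k}$ ($t{\left(k \right)} = \sqrt{2 k} = \sqrt{2} \sqrt{k}$)
$r + t{\left(-961 \right)} = 965081 + \sqrt{2} \sqrt{-961} = 965081 + \sqrt{2} \cdot 31 i = 965081 + 31 i \sqrt{2}$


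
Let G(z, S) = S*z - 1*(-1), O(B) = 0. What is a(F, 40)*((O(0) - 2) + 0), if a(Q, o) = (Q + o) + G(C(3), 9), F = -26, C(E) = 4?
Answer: -102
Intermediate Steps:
G(z, S) = 1 + S*z (G(z, S) = S*z + 1 = 1 + S*z)
a(Q, o) = 37 + Q + o (a(Q, o) = (Q + o) + (1 + 9*4) = (Q + o) + (1 + 36) = (Q + o) + 37 = 37 + Q + o)
a(F, 40)*((O(0) - 2) + 0) = (37 - 26 + 40)*((0 - 2) + 0) = 51*(-2 + 0) = 51*(-2) = -102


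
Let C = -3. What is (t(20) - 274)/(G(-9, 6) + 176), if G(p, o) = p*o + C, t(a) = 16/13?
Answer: -3546/1547 ≈ -2.2922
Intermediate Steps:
t(a) = 16/13 (t(a) = 16*(1/13) = 16/13)
G(p, o) = -3 + o*p (G(p, o) = p*o - 3 = o*p - 3 = -3 + o*p)
(t(20) - 274)/(G(-9, 6) + 176) = (16/13 - 274)/((-3 + 6*(-9)) + 176) = -3546/(13*((-3 - 54) + 176)) = -3546/(13*(-57 + 176)) = -3546/13/119 = -3546/13*1/119 = -3546/1547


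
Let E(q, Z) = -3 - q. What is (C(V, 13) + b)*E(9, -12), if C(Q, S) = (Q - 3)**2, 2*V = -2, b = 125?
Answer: -1692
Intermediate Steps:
V = -1 (V = (1/2)*(-2) = -1)
C(Q, S) = (-3 + Q)**2
(C(V, 13) + b)*E(9, -12) = ((-3 - 1)**2 + 125)*(-3 - 1*9) = ((-4)**2 + 125)*(-3 - 9) = (16 + 125)*(-12) = 141*(-12) = -1692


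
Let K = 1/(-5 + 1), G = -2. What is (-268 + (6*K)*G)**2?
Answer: 70225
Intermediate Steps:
K = -1/4 (K = 1/(-4) = -1/4 ≈ -0.25000)
(-268 + (6*K)*G)**2 = (-268 + (6*(-1/4))*(-2))**2 = (-268 - 3/2*(-2))**2 = (-268 + 3)**2 = (-265)**2 = 70225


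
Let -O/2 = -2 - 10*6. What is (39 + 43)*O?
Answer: 10168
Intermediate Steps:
O = 124 (O = -2*(-2 - 10*6) = -2*(-2 - 60) = -2*(-62) = 124)
(39 + 43)*O = (39 + 43)*124 = 82*124 = 10168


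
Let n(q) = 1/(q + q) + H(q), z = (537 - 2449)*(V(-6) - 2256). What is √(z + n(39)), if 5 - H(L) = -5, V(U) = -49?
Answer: √26813222358/78 ≈ 2099.3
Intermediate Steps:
H(L) = 10 (H(L) = 5 - 1*(-5) = 5 + 5 = 10)
z = 4407160 (z = (537 - 2449)*(-49 - 2256) = -1912*(-2305) = 4407160)
n(q) = 10 + 1/(2*q) (n(q) = 1/(q + q) + 10 = 1/(2*q) + 10 = 10 + 1/(2*q))
√(z + n(39)) = √(4407160 + (10 + (½)/39)) = √(4407160 + (10 + (½)*(1/39))) = √(4407160 + (10 + 1/78)) = √(4407160 + 781/78) = √(343759261/78) = √26813222358/78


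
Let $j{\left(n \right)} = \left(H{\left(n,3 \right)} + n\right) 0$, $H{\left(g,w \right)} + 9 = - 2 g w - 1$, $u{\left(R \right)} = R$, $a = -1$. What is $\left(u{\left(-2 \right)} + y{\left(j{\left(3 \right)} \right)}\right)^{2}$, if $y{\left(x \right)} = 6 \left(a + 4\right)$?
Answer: $256$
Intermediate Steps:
$H{\left(g,w \right)} = -10 - 2 g w$ ($H{\left(g,w \right)} = -9 + \left(- 2 g w - 1\right) = -9 - \left(1 + 2 g w\right) = -10 - 2 g w$)
$j{\left(n \right)} = 0$ ($j{\left(n \right)} = \left(\left(-10 - 2 n 3\right) + n\right) 0 = \left(\left(-10 - 6 n\right) + n\right) 0 = \left(-10 - 5 n\right) 0 = 0$)
$y{\left(x \right)} = 18$ ($y{\left(x \right)} = 6 \left(-1 + 4\right) = 6 \cdot 3 = 18$)
$\left(u{\left(-2 \right)} + y{\left(j{\left(3 \right)} \right)}\right)^{2} = \left(-2 + 18\right)^{2} = 16^{2} = 256$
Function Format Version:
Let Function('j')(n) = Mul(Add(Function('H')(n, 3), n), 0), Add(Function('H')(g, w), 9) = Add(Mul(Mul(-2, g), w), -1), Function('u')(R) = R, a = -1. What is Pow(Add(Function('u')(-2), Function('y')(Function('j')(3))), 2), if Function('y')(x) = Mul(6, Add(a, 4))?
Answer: 256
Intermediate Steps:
Function('H')(g, w) = Add(-10, Mul(-2, g, w)) (Function('H')(g, w) = Add(-9, Add(Mul(Mul(-2, g), w), -1)) = Add(-9, Add(Mul(-2, g, w), -1)) = Add(-9, Add(-1, Mul(-2, g, w))) = Add(-10, Mul(-2, g, w)))
Function('j')(n) = 0 (Function('j')(n) = Mul(Add(Add(-10, Mul(-2, n, 3)), n), 0) = Mul(Add(Add(-10, Mul(-6, n)), n), 0) = Mul(Add(-10, Mul(-5, n)), 0) = 0)
Function('y')(x) = 18 (Function('y')(x) = Mul(6, Add(-1, 4)) = Mul(6, 3) = 18)
Pow(Add(Function('u')(-2), Function('y')(Function('j')(3))), 2) = Pow(Add(-2, 18), 2) = Pow(16, 2) = 256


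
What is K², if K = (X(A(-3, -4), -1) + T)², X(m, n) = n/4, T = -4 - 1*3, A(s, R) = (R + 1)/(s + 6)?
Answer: 707281/256 ≈ 2762.8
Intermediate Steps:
A(s, R) = (1 + R)/(6 + s)
T = -7 (T = -4 - 3 = -7)
X(m, n) = n/4 (X(m, n) = n*(¼) = n/4)
K = 841/16 (K = ((¼)*(-1) - 7)² = (-¼ - 7)² = (-29/4)² = 841/16 ≈ 52.563)
K² = (841/16)² = 707281/256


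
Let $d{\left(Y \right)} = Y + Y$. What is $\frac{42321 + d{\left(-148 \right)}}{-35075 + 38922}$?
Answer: $\frac{42025}{3847} \approx 10.924$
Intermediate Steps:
$d{\left(Y \right)} = 2 Y$
$\frac{42321 + d{\left(-148 \right)}}{-35075 + 38922} = \frac{42321 + 2 \left(-148\right)}{-35075 + 38922} = \frac{42321 - 296}{3847} = 42025 \cdot \frac{1}{3847} = \frac{42025}{3847}$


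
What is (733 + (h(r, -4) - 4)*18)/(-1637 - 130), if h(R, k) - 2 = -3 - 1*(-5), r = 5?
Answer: -733/1767 ≈ -0.41483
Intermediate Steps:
h(R, k) = 4 (h(R, k) = 2 + (-3 - 1*(-5)) = 2 + (-3 + 5) = 2 + 2 = 4)
(733 + (h(r, -4) - 4)*18)/(-1637 - 130) = (733 + (4 - 4)*18)/(-1637 - 130) = (733 + 0*18)/(-1767) = (733 + 0)*(-1/1767) = 733*(-1/1767) = -733/1767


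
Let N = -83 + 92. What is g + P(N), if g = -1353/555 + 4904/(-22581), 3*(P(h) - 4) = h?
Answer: 18151124/4177485 ≈ 4.3450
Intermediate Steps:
N = 9
P(h) = 4 + h/3
g = -11091271/4177485 (g = -1353*1/555 + 4904*(-1/22581) = -451/185 - 4904/22581 = -11091271/4177485 ≈ -2.6550)
g + P(N) = -11091271/4177485 + (4 + (⅓)*9) = -11091271/4177485 + (4 + 3) = -11091271/4177485 + 7 = 18151124/4177485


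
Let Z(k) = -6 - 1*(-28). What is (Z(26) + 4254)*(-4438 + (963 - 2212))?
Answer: -24317612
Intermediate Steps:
Z(k) = 22 (Z(k) = -6 + 28 = 22)
(Z(26) + 4254)*(-4438 + (963 - 2212)) = (22 + 4254)*(-4438 + (963 - 2212)) = 4276*(-4438 - 1249) = 4276*(-5687) = -24317612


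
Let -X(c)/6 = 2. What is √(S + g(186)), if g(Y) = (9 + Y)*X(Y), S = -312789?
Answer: I*√315129 ≈ 561.36*I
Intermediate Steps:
X(c) = -12 (X(c) = -6*2 = -12)
g(Y) = -108 - 12*Y (g(Y) = (9 + Y)*(-12) = -108 - 12*Y)
√(S + g(186)) = √(-312789 + (-108 - 12*186)) = √(-312789 + (-108 - 2232)) = √(-312789 - 2340) = √(-315129) = I*√315129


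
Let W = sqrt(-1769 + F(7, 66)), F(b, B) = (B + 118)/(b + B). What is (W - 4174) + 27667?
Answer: 23493 + I*sqrt(9413569)/73 ≈ 23493.0 + 42.029*I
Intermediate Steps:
F(b, B) = (118 + B)/(B + b)
W = I*sqrt(9413569)/73 (W = sqrt(-1769 + (118 + 66)/(66 + 7)) = sqrt(-1769 + 184/73) = sqrt(-128953/73) = I*sqrt(9413569)/73 ≈ 42.029*I)
(W - 4174) + 27667 = (I*sqrt(9413569)/73 - 4174) + 27667 = (-4174 + I*sqrt(9413569)/73) + 27667 = 23493 + I*sqrt(9413569)/73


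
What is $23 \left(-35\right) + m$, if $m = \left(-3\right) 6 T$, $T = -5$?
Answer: $-715$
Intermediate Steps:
$m = 90$ ($m = \left(-3\right) 6 \left(-5\right) = \left(-18\right) \left(-5\right) = 90$)
$23 \left(-35\right) + m = 23 \left(-35\right) + 90 = -805 + 90 = -715$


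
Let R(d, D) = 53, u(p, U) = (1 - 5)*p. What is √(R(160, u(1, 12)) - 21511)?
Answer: I*√21458 ≈ 146.49*I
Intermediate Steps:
u(p, U) = -4*p
√(R(160, u(1, 12)) - 21511) = √(53 - 21511) = √(-21458) = I*√21458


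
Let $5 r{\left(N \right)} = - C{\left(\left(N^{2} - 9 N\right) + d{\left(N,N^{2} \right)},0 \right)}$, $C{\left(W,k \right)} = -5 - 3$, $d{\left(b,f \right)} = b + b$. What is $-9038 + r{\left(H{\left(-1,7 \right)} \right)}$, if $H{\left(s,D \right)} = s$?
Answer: $- \frac{45182}{5} \approx -9036.4$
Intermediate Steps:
$d{\left(b,f \right)} = 2 b$
$C{\left(W,k \right)} = -8$ ($C{\left(W,k \right)} = -5 - 3 = -8$)
$r{\left(N \right)} = \frac{8}{5}$ ($r{\left(N \right)} = \frac{\left(-1\right) \left(-8\right)}{5} = \frac{1}{5} \cdot 8 = \frac{8}{5}$)
$-9038 + r{\left(H{\left(-1,7 \right)} \right)} = -9038 + \frac{8}{5} = - \frac{45182}{5}$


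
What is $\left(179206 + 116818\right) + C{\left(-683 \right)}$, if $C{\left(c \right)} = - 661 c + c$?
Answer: $746804$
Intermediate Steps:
$C{\left(c \right)} = - 660 c$
$\left(179206 + 116818\right) + C{\left(-683 \right)} = \left(179206 + 116818\right) - -450780 = 296024 + 450780 = 746804$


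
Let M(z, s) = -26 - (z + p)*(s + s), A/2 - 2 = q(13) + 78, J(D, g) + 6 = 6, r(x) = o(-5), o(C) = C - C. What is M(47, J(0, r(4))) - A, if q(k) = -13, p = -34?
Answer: -160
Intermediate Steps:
o(C) = 0
r(x) = 0
J(D, g) = 0 (J(D, g) = -6 + 6 = 0)
A = 134 (A = 4 + 2*(-13 + 78) = 4 + 2*65 = 4 + 130 = 134)
M(z, s) = -26 - 2*s*(-34 + z) (M(z, s) = -26 - (z - 34)*(s + s) = -26 - (-34 + z)*2*s = -26 - 2*s*(-34 + z))
M(47, J(0, r(4))) - A = (-26 + 68*0 - 2*0*47) - 1*134 = (-26 + 0 + 0) - 134 = -26 - 134 = -160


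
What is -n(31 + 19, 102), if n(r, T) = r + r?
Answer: -100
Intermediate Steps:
n(r, T) = 2*r
-n(31 + 19, 102) = -2*(31 + 19) = -2*50 = -1*100 = -100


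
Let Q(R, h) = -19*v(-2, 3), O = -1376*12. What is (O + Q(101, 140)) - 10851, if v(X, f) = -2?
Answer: -27325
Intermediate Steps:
O = -16512
Q(R, h) = 38 (Q(R, h) = -19*(-2) = 38)
(O + Q(101, 140)) - 10851 = (-16512 + 38) - 10851 = -16474 - 10851 = -27325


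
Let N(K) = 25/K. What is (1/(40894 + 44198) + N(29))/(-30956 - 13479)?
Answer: -2127329/109650827580 ≈ -1.9401e-5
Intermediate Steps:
(1/(40894 + 44198) + N(29))/(-30956 - 13479) = (1/(40894 + 44198) + 25/29)/(-30956 - 13479) = (1/85092 + 25*(1/29))/(-44435) = (1/85092 + 25/29)*(-1/44435) = (2127329/2467668)*(-1/44435) = -2127329/109650827580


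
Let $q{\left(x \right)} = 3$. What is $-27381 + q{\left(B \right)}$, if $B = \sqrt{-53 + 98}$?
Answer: $-27378$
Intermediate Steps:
$B = 3 \sqrt{5}$ ($B = \sqrt{45} = 3 \sqrt{5} \approx 6.7082$)
$-27381 + q{\left(B \right)} = -27381 + 3 = -27378$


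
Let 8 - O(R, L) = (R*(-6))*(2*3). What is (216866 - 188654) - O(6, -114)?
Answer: 27988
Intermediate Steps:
O(R, L) = 8 + 36*R (O(R, L) = 8 - R*(-6)*2*3 = 8 - (-6*R)*6 = 8 - (-36)*R = 8 + 36*R)
(216866 - 188654) - O(6, -114) = (216866 - 188654) - (8 + 36*6) = 28212 - (8 + 216) = 28212 - 1*224 = 28212 - 224 = 27988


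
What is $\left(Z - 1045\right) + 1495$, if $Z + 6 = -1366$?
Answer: $-922$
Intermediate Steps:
$Z = -1372$ ($Z = -6 - 1366 = -1372$)
$\left(Z - 1045\right) + 1495 = \left(-1372 - 1045\right) + 1495 = -2417 + 1495 = -922$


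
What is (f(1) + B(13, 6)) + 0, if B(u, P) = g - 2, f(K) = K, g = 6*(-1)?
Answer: -7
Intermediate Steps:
g = -6
B(u, P) = -8 (B(u, P) = -6 - 2 = -8)
(f(1) + B(13, 6)) + 0 = (1 - 8) + 0 = -7 + 0 = -7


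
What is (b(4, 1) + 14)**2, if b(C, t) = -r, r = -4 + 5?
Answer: 169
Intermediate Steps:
r = 1
b(C, t) = -1 (b(C, t) = -1*1 = -1)
(b(4, 1) + 14)**2 = (-1 + 14)**2 = 13**2 = 169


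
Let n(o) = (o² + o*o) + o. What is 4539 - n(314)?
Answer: -192967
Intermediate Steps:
n(o) = o + 2*o² (n(o) = (o² + o²) + o = 2*o² + o = o + 2*o²)
4539 - n(314) = 4539 - 314*(1 + 2*314) = 4539 - 314*(1 + 628) = 4539 - 314*629 = 4539 - 1*197506 = 4539 - 197506 = -192967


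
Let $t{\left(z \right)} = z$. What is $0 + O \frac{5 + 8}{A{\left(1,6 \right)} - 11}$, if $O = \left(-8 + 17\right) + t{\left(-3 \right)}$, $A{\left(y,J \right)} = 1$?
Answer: $- \frac{39}{5} \approx -7.8$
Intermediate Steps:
$O = 6$ ($O = \left(-8 + 17\right) - 3 = 9 - 3 = 6$)
$0 + O \frac{5 + 8}{A{\left(1,6 \right)} - 11} = 0 + 6 \frac{5 + 8}{1 - 11} = 0 + 6 \frac{13}{-10} = 0 + 6 \cdot 13 \left(- \frac{1}{10}\right) = 0 + 6 \left(- \frac{13}{10}\right) = 0 - \frac{39}{5} = - \frac{39}{5}$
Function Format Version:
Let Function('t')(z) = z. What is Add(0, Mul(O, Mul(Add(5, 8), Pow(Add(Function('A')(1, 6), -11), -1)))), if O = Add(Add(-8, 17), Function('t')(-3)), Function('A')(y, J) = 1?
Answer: Rational(-39, 5) ≈ -7.8000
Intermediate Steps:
O = 6 (O = Add(Add(-8, 17), -3) = Add(9, -3) = 6)
Add(0, Mul(O, Mul(Add(5, 8), Pow(Add(Function('A')(1, 6), -11), -1)))) = Add(0, Mul(6, Mul(Add(5, 8), Pow(Add(1, -11), -1)))) = Add(0, Mul(6, Mul(13, Pow(-10, -1)))) = Add(0, Mul(6, Mul(13, Rational(-1, 10)))) = Add(0, Mul(6, Rational(-13, 10))) = Add(0, Rational(-39, 5)) = Rational(-39, 5)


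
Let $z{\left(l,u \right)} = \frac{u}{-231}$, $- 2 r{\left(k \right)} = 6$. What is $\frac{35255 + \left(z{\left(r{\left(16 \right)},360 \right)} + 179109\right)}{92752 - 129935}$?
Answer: $- \frac{868732}{150689} \approx -5.7651$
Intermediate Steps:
$r{\left(k \right)} = -3$ ($r{\left(k \right)} = \left(- \frac{1}{2}\right) 6 = -3$)
$z{\left(l,u \right)} = - \frac{u}{231}$ ($z{\left(l,u \right)} = u \left(- \frac{1}{231}\right) = - \frac{u}{231}$)
$\frac{35255 + \left(z{\left(r{\left(16 \right)},360 \right)} + 179109\right)}{92752 - 129935} = \frac{35255 + \left(\left(- \frac{1}{231}\right) 360 + 179109\right)}{92752 - 129935} = \frac{35255 + \left(- \frac{120}{77} + 179109\right)}{-37183} = \left(35255 + \frac{13791273}{77}\right) \left(- \frac{1}{37183}\right) = \frac{16505908}{77} \left(- \frac{1}{37183}\right) = - \frac{868732}{150689}$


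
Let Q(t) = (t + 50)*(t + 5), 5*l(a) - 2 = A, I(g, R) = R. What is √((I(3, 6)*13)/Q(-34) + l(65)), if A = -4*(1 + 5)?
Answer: I*√1536710/580 ≈ 2.1373*I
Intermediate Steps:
A = -24 (A = -4*6 = -24)
l(a) = -22/5 (l(a) = ⅖ + (⅕)*(-24) = ⅖ - 24/5 = -22/5)
Q(t) = (5 + t)*(50 + t) (Q(t) = (50 + t)*(5 + t) = (5 + t)*(50 + t))
√((I(3, 6)*13)/Q(-34) + l(65)) = √((6*13)/(250 + (-34)² + 55*(-34)) - 22/5) = √(78/(250 + 1156 - 1870) - 22/5) = √(78/(-464) - 22/5) = √(78*(-1/464) - 22/5) = √(-39/232 - 22/5) = √(-5299/1160) = I*√1536710/580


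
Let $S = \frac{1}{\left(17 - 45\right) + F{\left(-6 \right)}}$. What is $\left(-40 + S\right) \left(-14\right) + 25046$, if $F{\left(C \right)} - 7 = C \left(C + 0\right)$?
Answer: $\frac{384076}{15} \approx 25605.0$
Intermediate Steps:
$F{\left(C \right)} = 7 + C^{2}$ ($F{\left(C \right)} = 7 + C \left(C + 0\right) = 7 + C C = 7 + C^{2}$)
$S = \frac{1}{15}$ ($S = \frac{1}{\left(17 - 45\right) + \left(7 + \left(-6\right)^{2}\right)} = \frac{1}{\left(17 - 45\right) + \left(7 + 36\right)} = \frac{1}{-28 + 43} = \frac{1}{15} \approx 0.066667$)
$\left(-40 + S\right) \left(-14\right) + 25046 = \left(-40 + \frac{1}{15}\right) \left(-14\right) + 25046 = \left(- \frac{599}{15}\right) \left(-14\right) + 25046 = \frac{8386}{15} + 25046 = \frac{384076}{15}$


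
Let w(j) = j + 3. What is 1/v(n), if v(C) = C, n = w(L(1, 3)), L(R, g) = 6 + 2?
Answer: 1/11 ≈ 0.090909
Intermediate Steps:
L(R, g) = 8
w(j) = 3 + j
n = 11 (n = 3 + 8 = 11)
1/v(n) = 1/11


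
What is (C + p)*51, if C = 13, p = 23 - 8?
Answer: 1428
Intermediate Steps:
p = 15
(C + p)*51 = (13 + 15)*51 = 28*51 = 1428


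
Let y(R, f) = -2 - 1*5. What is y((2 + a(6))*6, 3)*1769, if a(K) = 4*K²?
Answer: -12383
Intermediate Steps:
y(R, f) = -7 (y(R, f) = -2 - 5 = -7)
y((2 + a(6))*6, 3)*1769 = -7*1769 = -12383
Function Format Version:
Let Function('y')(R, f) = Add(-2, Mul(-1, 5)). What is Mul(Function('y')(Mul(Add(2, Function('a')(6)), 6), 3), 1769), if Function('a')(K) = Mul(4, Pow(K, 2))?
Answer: -12383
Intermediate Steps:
Function('y')(R, f) = -7 (Function('y')(R, f) = Add(-2, -5) = -7)
Mul(Function('y')(Mul(Add(2, Function('a')(6)), 6), 3), 1769) = Mul(-7, 1769) = -12383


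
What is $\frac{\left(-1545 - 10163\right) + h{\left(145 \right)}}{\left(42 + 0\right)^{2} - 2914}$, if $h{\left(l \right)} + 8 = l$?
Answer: $\frac{11571}{1150} \approx 10.062$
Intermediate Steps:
$h{\left(l \right)} = -8 + l$
$\frac{\left(-1545 - 10163\right) + h{\left(145 \right)}}{\left(42 + 0\right)^{2} - 2914} = \frac{\left(-1545 - 10163\right) + \left(-8 + 145\right)}{\left(42 + 0\right)^{2} - 2914} = \frac{-11708 + 137}{42^{2} - 2914} = - \frac{11571}{1764 - 2914} = - \frac{11571}{-1150} = \left(-11571\right) \left(- \frac{1}{1150}\right) = \frac{11571}{1150}$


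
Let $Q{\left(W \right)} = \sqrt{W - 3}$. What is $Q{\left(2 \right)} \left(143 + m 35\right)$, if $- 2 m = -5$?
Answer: $\frac{461 i}{2} \approx 230.5 i$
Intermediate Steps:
$m = \frac{5}{2}$ ($m = \left(- \frac{1}{2}\right) \left(-5\right) = \frac{5}{2} \approx 2.5$)
$Q{\left(W \right)} = \sqrt{-3 + W}$
$Q{\left(2 \right)} \left(143 + m 35\right) = \sqrt{-3 + 2} \left(143 + \frac{5}{2} \cdot 35\right) = \sqrt{-1} \left(143 + \frac{175}{2}\right) = i \frac{461}{2} = \frac{461 i}{2}$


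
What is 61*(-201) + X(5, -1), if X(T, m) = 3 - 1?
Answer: -12259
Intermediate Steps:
X(T, m) = 2
61*(-201) + X(5, -1) = 61*(-201) + 2 = -12261 + 2 = -12259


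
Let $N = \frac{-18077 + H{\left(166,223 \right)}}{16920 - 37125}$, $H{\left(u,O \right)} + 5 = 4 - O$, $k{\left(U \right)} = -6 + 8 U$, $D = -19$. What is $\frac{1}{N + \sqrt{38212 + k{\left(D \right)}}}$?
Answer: $- \frac{369771705}{15534907092749} + \frac{408242025 \sqrt{38054}}{15534907092749} \approx 0.0051026$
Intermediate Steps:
$H{\left(u,O \right)} = -1 - O$ ($H{\left(u,O \right)} = -5 - \left(-4 + O\right) = -1 - O$)
$N = \frac{18301}{20205}$ ($N = \frac{-18077 - 224}{16920 - 37125} = \frac{-18077 - 224}{-20205} = \left(-18077 - 224\right) \left(- \frac{1}{20205}\right) = \left(-18301\right) \left(- \frac{1}{20205}\right) = \frac{18301}{20205} \approx 0.90577$)
$\frac{1}{N + \sqrt{38212 + k{\left(D \right)}}} = \frac{1}{\frac{18301}{20205} + \sqrt{38212 + \left(-6 + 8 \left(-19\right)\right)}} = \frac{1}{\frac{18301}{20205} + \sqrt{38212 - 158}} = \frac{1}{\frac{18301}{20205} + \sqrt{38054}}$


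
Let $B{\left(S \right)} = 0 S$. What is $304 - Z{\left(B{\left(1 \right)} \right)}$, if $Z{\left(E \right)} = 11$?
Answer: $293$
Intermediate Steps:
$B{\left(S \right)} = 0$
$304 - Z{\left(B{\left(1 \right)} \right)} = 304 - 11 = 293$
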